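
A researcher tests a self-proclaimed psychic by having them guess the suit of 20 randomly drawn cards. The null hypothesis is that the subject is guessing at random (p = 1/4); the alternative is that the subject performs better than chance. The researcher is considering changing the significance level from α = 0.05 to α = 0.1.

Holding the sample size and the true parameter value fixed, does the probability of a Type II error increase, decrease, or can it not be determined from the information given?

It decreases.

Relaxing α lowers the evidence threshold; under Ha, outcomes that previously fell short now trigger rejection.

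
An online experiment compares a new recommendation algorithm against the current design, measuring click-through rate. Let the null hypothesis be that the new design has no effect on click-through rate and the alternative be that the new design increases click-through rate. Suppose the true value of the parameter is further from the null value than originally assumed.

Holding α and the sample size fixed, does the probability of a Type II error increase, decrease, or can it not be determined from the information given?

A larger true effect moves the Ha sampling distribution further from the H₀ critical value, making rejection more likely when Ha is true.

It decreases.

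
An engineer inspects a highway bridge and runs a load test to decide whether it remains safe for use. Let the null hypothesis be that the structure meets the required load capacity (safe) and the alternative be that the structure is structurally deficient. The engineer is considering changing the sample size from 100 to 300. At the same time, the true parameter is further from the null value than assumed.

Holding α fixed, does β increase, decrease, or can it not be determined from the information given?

It decreases.

Increasing n separates the H₀ and Ha sampling distributions, so under Ha fewer outcomes land in the acceptance region. A bigger departure from H₀ is easier for the test to detect, so it fails to reject less often. Both changes push β in the same direction.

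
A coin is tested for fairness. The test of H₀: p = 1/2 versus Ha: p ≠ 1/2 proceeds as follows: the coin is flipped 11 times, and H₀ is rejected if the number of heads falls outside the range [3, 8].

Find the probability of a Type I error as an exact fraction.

67/1024

The significance level is the null-hypothesis probability of the rejection region {≤2} ∪ {≥9}.
The two tails are symmetric, so α = 2·(1 + 11 + 55)/2^11 = 134/2048 = 67/1024.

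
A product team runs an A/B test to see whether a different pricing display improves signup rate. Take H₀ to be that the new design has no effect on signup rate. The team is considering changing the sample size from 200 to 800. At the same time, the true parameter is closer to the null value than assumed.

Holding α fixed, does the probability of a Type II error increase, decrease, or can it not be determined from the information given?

Cannot be determined from the information given.

The first change alone would make β decrease; the second alone would make β increase. Which effect dominates depends on the magnitudes, which are not given.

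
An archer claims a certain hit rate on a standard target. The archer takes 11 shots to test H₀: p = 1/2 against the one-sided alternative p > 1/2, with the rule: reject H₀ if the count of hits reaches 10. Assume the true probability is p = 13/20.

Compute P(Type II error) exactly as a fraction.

β = P(fail to reject H₀ | Ha true) = P(K ≤ 9 | p = 13/20), K ~ Binomial(11, 13/20).
Adding the binomial probabilities P(K=0)+…+P(K=9) at p = 13/20 gives 19239273573359/20480000000000.

19239273573359/20480000000000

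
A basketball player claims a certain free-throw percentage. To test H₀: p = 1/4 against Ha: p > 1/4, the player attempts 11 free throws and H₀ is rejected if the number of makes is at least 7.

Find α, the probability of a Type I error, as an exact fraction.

15857/2097152

α = P(reject H₀ | H₀ true) = P(X ≥ 7 | p = 1/4), with X ~ Binomial(11, 1/4).
Adding the binomial terms for j = 7 through 11 with p = 1/4 yields 15857/2097152.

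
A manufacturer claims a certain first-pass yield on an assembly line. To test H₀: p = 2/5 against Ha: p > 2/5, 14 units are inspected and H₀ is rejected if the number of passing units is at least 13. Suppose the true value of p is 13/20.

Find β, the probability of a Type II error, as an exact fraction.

β = P(fail to reject H₀ | Ha true) = P(Y ≤ 12 | p = 13/20), Y ~ Binomial(14, 13/20).
Adding the binomial probabilities P(Y=0)+…+P(Y=12) at p = 13/20 gives 1604780863168259917/1638400000000000000.

1604780863168259917/1638400000000000000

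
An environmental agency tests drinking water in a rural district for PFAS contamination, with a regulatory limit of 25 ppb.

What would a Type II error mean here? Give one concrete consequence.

With the conventional null hypothesis that the PFAS concentration is at or below 25 ppb (safe):
A Type II error is failing to reject H₀ when H₀ is false.
Here that means certifying the site as safe when actually the PFAS concentration exceeds 25 ppb.

A Type II error would mean concluding that the PFAS concentration is at or below 25 ppb (safe) (or at least failing to establish that the PFAS concentration exceeds 25 ppb) when in fact the PFAS concentration exceeds 25 ppb. Consequence: a site with unsafe PFAS levels is certified clean, and people continue to be exposed.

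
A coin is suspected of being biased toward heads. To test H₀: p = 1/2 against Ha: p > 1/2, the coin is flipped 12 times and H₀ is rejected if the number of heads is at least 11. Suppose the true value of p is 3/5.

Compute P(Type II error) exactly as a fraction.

Under the alternative p = 3/5, K ~ Binomial(12, 3/5); β is the probability the test does not reject, P(K < 11).
Adding the binomial probabilities P(K=0)+…+P(K=10) at p = 3/5 gives 239357656/244140625.

239357656/244140625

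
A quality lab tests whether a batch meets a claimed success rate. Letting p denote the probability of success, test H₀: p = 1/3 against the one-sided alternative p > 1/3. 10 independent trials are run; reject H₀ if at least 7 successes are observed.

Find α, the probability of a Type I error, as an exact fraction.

α = P(reject H₀ | H₀ true) = P(X ≥ 7 | p = 1/3), with X ~ Binomial(10, 1/3).
P(X ≥ 7) = Σ_{j=7}^{10} C(10,j)·(1/3)^j·(2/3)^{10-j} = 43/2187.

43/2187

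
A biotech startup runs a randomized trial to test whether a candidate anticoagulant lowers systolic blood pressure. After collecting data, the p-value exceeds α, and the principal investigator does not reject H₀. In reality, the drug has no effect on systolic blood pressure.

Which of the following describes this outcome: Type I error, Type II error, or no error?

The conventional null hypothesis here is that the drug has no effect on systolic blood pressure.
The test retained a true H₀ — the decision matches the true state.

No error (correct decision).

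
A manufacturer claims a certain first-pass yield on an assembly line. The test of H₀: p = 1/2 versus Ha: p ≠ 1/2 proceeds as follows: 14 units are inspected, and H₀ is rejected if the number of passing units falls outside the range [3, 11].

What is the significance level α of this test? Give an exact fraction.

The significance level is the null-hypothesis probability of the rejection region {≤2} ∪ {≥12}.
By symmetry, α = 2·P(S ≤ 2) = 2·(1 + 14 + 91)/16384 = 212/16384 = 53/4096.

53/4096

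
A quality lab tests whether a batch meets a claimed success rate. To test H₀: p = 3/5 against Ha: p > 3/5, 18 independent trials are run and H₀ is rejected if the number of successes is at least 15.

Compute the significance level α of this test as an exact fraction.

Under H₀, K ~ Binomial(18, 3/5), and α = P(K ≥ 15).
Summing C(18,j)(3/5)^j(2/5)^{18−j} for j = 15,…,18 gives 25010144901/762939453125.

25010144901/762939453125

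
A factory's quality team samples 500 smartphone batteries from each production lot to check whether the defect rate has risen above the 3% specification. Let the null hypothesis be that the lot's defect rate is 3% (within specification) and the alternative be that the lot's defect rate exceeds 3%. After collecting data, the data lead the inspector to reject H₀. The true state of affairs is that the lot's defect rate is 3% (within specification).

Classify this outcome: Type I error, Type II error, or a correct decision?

Type I error

H₀ was rejected, but H₀ is actually true.
Rejecting a true null hypothesis is a Type I error (false positive).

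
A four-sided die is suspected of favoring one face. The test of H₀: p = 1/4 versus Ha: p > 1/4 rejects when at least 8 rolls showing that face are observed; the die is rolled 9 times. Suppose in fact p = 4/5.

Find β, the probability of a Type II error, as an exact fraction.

1101157/1953125

Under the alternative p = 4/5, S ~ Binomial(9, 4/5); β is the probability the test does not reject, P(S < 8).
Adding the binomial probabilities P(S=0)+…+P(S=7) at p = 4/5 gives 1101157/1953125.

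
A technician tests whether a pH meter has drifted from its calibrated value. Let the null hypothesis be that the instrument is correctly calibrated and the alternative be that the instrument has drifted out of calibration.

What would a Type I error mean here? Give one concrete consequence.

A Type I error is rejecting H₀ when H₀ is true.
Here that means pulling the instrument for recalibration when actually the instrument is correctly calibrated.

A Type I error would mean concluding that the instrument has drifted out of calibration when in fact the instrument is correctly calibrated. Consequence: a properly working instrument is taken offline unnecessarily.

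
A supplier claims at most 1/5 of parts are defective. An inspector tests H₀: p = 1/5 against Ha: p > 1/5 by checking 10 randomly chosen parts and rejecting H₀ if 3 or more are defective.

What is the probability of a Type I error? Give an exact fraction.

The significance level is the probability, assuming p = 1/5, of seeing 3 or more defectives in 10 draws.
α = 1 − P(X ≤ 2) = 1 − 6619136/9765625 = 3146489/9765625.

3146489/9765625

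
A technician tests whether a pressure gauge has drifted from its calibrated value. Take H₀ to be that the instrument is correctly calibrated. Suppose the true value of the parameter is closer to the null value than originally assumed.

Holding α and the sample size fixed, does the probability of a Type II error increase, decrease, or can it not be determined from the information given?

It increases.

A smaller departure from H₀ means the test statistic under Ha is distributed closer to where it would be under H₀; rejection becomes less likely.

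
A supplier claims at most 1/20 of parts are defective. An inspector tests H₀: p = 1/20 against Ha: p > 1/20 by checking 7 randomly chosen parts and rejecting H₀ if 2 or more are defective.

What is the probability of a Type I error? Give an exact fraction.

28403547/640000000

The significance level is the probability, assuming p = 1/20, of seeing 2 or more defectives in 7 draws.
Computing the lower-tail complement: 1 − 611596453/640000000 = 28403547/640000000.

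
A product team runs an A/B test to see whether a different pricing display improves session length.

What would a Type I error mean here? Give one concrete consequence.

A Type I error would mean concluding that the new design increases session length when in fact the new design has no effect on session length. Consequence: engineering effort is spent shipping a change that doesn't actually help.

With the conventional null hypothesis that the new design has no effect on session length:
A Type I error is rejecting H₀ when H₀ is true.
Here that means shipping the new feature to all users when actually the new design has no effect on session length.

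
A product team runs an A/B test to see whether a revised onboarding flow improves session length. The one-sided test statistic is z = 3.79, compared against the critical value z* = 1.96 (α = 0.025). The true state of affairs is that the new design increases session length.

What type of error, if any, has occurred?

The conventional null hypothesis is that the new design has no effect on session length.
Since z = 3.79 > z* = 1.96, H₀ is rejected.
H₀ is false (actually the new design increases session length).
The decision matches the true state — no error.

No error (correct decision).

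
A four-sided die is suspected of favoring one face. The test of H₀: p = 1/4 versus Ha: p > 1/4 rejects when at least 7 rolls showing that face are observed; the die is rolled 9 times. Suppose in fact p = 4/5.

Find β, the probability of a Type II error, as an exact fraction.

Under the alternative p = 4/5, K ~ Binomial(9, 4/5); β is the probability the test does not reject, P(K < 7).
Equivalently, β = 1 − P(K ≥ 7) = 511333/1953125.

511333/1953125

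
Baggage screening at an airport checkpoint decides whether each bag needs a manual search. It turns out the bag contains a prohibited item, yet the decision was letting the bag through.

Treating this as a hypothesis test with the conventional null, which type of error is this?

The null hypothesis here is that the bag contains no prohibited items.
'Letting the bag through' corresponds to failing to reject H₀.
H₀ was not rejected but H₀ is false — a Type II error (false negative).

Type II error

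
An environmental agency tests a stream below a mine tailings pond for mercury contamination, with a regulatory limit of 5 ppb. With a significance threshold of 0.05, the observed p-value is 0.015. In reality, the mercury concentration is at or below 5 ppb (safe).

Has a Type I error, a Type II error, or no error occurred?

The conventional null hypothesis is that the mercury concentration is at or below 5 ppb (safe).
Since p = 0.015 < α = 0.05, H₀ is rejected.
H₀ is true (actually the mercury concentration is at or below 5 ppb (safe)).
Rejecting a true H₀ is a Type I error.

Type I error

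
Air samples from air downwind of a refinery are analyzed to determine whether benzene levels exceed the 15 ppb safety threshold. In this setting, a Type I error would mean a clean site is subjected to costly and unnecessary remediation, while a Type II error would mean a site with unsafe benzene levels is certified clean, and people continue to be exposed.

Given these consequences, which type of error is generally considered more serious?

The Type II consequence (a site with unsafe benzene levels is certified clean, and people continue to be exposed) is more severe than the Type I consequence (a clean site is subjected to costly and unnecessary remediation).

Type II error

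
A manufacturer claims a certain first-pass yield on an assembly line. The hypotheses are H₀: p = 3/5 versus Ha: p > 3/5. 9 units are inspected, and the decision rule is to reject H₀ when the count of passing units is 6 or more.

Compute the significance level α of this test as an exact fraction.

942597/1953125

The Type I error probability is α = P(Y ≥ 6) computed under H₀, where Y ~ Binomial(9, 3/5).
Adding the binomial terms for j = 6 through 9 with p = 3/5 yields 942597/1953125.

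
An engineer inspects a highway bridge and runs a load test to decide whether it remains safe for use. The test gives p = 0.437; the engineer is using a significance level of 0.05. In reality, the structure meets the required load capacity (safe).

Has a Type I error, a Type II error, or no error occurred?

Neither — the decision is correct.

The conventional null hypothesis is that the structure meets the required load capacity (safe).
Since p = 0.437 ≥ α = 0.05, H₀ is not rejected.
H₀ is true (actually the structure meets the required load capacity (safe)).
The decision matches the true state — no error.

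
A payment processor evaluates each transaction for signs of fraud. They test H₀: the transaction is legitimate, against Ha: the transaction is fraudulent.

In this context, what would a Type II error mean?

A Type II error would mean concluding that the transaction is legitimate (or at least failing to establish that the transaction is fraudulent) when in fact the transaction is fraudulent.

A Type II error is failing to reject H₀ when H₀ is false.
Here that means approving the transaction when actually the transaction is fraudulent.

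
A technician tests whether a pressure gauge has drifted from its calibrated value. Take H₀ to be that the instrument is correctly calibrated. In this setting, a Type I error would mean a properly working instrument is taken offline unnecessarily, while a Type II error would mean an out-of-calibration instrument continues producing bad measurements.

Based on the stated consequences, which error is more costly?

Type II error

The Type II consequence (an out-of-calibration instrument continues producing bad measurements) is more severe than the Type I consequence (a properly working instrument is taken offline unnecessarily).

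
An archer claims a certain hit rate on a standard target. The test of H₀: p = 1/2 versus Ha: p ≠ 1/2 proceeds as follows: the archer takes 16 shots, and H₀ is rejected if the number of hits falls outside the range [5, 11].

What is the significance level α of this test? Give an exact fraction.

Under H₀, K ~ Binomial(16, 1/2); α is the probability of landing in either tail, P(K ≤ 4) + P(K ≥ 12).
By symmetry, α = 2·P(K ≤ 4) = 2·(1 + 16 + 120 + 560 + 1820)/65536 = 5034/65536 = 2517/32768.

2517/32768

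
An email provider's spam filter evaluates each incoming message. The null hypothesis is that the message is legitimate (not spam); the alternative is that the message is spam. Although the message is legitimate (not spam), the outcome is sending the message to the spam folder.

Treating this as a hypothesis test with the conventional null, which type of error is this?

Type I error

'Sending the message to the spam folder' corresponds to rejecting H₀.
H₀ was rejected but H₀ is true — a Type I error (false positive).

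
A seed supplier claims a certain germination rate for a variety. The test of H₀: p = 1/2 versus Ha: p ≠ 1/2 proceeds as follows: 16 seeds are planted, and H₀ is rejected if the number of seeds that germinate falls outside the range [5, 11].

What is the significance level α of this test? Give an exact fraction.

The significance level is the null-hypothesis probability of the rejection region {≤4} ∪ {≥12}.
By symmetry, α = 2·P(S ≤ 4) = 2·(1 + 16 + 120 + 560 + 1820)/65536 = 5034/65536 = 2517/32768.

2517/32768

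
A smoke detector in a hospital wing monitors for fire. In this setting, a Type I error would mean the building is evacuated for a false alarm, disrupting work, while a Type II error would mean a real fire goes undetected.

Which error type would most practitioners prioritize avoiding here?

Type II error

The Type II consequence (a real fire goes undetected) is more severe than the Type I consequence (the building is evacuated for a false alarm, disrupting work).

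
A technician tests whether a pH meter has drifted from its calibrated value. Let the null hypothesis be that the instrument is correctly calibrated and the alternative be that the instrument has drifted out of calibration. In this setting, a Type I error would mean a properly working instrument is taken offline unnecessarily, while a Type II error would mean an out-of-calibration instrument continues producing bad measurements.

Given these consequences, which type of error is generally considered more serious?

The Type II consequence (an out-of-calibration instrument continues producing bad measurements) is more severe than the Type I consequence (a properly working instrument is taken offline unnecessarily).

Type II error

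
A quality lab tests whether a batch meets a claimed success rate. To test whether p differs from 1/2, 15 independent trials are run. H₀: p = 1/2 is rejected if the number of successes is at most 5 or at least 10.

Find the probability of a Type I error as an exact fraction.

309/1024

Under H₀, Y ~ Binomial(15, 1/2); α is the probability of landing in either tail, P(Y ≤ 5) + P(Y ≥ 10).
By symmetry, α = 2·P(Y ≤ 5) = 2·(1 + 15 + 105 + 455 + 1365 + 3003)/32768 = 9888/32768 = 309/1024.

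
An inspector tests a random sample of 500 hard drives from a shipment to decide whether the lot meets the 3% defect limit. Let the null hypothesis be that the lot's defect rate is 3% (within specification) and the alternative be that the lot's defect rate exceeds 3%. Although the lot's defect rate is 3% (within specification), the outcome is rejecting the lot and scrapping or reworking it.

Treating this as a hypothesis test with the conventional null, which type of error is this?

Type I error

'Rejecting the lot and scrapping or reworking it' corresponds to rejecting H₀.
H₀ was rejected but H₀ is true — a Type I error (false positive).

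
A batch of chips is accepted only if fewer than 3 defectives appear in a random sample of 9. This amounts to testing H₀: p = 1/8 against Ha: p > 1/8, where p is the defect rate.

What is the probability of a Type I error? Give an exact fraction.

3083341/33554432

Under H₀, S ~ Binomial(9, 1/8); the Type I error rate is P(S ≥ 3).
Via the complement, α = 1 − Σ_{j=0}^{2} C(9,j)(1/8)^j(7/8)^{9-j} = 3083341/33554432.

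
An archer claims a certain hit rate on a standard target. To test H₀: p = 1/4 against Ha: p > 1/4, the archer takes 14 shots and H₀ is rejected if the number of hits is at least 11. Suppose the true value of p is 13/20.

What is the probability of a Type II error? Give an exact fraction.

β = P(fail to reject H₀ | Ha true) = P(S ≤ 10 | p = 13/20), S ~ Binomial(14, 13/20).
Adding the binomial probabilities P(S=0)+…+P(S=10) at p = 13/20 gives 638569946045404807/819200000000000000.

638569946045404807/819200000000000000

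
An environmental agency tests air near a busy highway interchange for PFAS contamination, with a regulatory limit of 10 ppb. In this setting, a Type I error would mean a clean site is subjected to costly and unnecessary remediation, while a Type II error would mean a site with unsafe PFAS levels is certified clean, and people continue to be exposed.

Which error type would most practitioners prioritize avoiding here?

Type II error

The Type II consequence (a site with unsafe PFAS levels is certified clean, and people continue to be exposed) is more severe than the Type I consequence (a clean site is subjected to costly and unnecessary remediation).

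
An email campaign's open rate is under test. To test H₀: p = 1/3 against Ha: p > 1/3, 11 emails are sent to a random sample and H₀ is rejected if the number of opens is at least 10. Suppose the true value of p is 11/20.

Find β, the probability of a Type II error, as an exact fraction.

20194688329389/20480000000000

β = P(fail to reject H₀ | Ha true) = P(Y ≤ 9 | p = 11/20), Y ~ Binomial(11, 11/20).
Summing C(11,j)·(11/20)^j·(9/20)^{11-j} for j = 0..9 gives 20194688329389/20480000000000.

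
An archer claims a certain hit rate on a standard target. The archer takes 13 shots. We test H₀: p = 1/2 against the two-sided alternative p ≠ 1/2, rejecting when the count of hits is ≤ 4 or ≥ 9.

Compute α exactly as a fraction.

1093/4096

The significance level is the null-hypothesis probability of the rejection region {≤4} ∪ {≥9}.
By symmetry, α = 2·P(S ≤ 4) = 2·(1 + 13 + 78 + 286 + 715)/8192 = 2186/8192 = 1093/4096.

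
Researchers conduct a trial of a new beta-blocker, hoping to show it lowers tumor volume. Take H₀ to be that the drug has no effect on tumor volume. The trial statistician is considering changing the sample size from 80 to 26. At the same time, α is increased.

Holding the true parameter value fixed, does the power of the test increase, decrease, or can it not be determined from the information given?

Cannot be determined from the information given.

The first change alone would make β increase; the second alone would make β decrease. Which effect dominates depends on the magnitudes, which are not given.
Since power = 1 − β, the effect on power is likewise indeterminate.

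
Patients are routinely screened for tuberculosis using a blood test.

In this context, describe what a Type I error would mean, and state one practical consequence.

With the conventional null hypothesis that the patient does not have tuberculosis:
A Type I error is rejecting H₀ when H₀ is true.
Here that means flagging the patient as positive and ordering follow-up testing when actually the patient does not have tuberculosis.

A Type I error would mean concluding that the patient has tuberculosis when in fact the patient does not have tuberculosis. Consequence: a healthy patient suffers needless anxiety and the cost of confirmatory testing.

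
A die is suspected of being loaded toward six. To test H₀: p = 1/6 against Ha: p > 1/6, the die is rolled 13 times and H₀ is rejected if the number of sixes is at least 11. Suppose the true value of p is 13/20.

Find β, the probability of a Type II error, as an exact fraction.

36323681060626281/40960000000000000

β = P(fail to reject H₀ | Ha true) = P(X ≤ 10 | p = 13/20), X ~ Binomial(13, 13/20).
Equivalently, β = 1 − P(X ≥ 11) = 36323681060626281/40960000000000000.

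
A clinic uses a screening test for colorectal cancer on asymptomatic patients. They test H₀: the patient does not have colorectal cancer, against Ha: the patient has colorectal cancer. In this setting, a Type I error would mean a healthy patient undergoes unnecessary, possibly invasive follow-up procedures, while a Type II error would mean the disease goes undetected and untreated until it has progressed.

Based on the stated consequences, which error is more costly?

The Type II consequence (the disease goes undetected and untreated until it has progressed) is more severe than the Type I consequence (a healthy patient undergoes unnecessary, possibly invasive follow-up procedures).

Type II error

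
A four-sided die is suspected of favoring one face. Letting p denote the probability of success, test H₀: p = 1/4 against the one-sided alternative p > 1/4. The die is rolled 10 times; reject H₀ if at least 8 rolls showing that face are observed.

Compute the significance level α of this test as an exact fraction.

The Type I error probability is α = P(K ≥ 8) computed under H₀, where K ~ Binomial(10, 1/4).
Adding the binomial terms for j = 8 through 10 with p = 1/4 yields 109/262144.

109/262144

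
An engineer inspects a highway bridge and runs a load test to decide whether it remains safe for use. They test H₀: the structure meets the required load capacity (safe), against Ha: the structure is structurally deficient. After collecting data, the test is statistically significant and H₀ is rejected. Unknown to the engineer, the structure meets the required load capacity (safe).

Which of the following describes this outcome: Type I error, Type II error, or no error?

Type I error

H₀ was rejected, but H₀ is actually true.
Rejecting a true null hypothesis is a Type I error (false positive).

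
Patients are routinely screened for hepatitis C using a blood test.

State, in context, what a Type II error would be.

With the conventional null hypothesis that the patient does not have hepatitis C:
A Type II error is failing to reject H₀ when H₀ is false.
Here that means clearing the patient as negative when actually the patient has hepatitis C.

A Type II error would mean concluding that the patient does not have hepatitis C (or at least failing to establish that the patient has hepatitis C) when in fact the patient has hepatitis C.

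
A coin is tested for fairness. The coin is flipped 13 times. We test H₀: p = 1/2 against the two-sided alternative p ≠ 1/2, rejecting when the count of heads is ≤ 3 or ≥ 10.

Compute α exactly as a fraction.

189/2048

Under H₀, S ~ Binomial(13, 1/2); α is the probability of landing in either tail, P(S ≤ 3) + P(S ≥ 10).
By symmetry, α = 2·P(S ≤ 3) = 2·(1 + 13 + 78 + 286)/8192 = 756/8192 = 189/2048.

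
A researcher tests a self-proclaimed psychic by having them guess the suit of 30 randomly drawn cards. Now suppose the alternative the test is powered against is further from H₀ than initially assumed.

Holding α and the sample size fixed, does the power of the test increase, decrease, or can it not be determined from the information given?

It increases.

A larger true effect moves the Ha sampling distribution further from the H₀ critical value, making rejection more likely when Ha is true.
Since power = 1 − β and β decreases, power increases.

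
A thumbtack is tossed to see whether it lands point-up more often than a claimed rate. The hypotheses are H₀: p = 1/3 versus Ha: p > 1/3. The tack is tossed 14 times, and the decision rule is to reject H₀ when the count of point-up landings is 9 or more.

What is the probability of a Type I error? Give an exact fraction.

Under H₀, S ~ Binomial(14, 1/3), and α = P(S ≥ 9).
Summing C(14,j)(1/3)^j(2/3)^{14−j} for j = 9,…,14 gives 9265/531441.

9265/531441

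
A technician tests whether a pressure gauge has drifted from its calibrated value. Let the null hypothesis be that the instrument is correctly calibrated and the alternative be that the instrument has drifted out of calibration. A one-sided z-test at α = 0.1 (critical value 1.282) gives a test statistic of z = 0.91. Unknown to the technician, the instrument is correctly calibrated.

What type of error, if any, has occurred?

Since z = 0.91 ≤ z* = 1.282, H₀ is not rejected.
H₀ is true (actually the instrument is correctly calibrated).
The decision matches the true state — no error.

No error (correct decision).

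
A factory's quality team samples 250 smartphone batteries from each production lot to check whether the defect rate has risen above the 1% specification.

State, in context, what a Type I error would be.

With the conventional null hypothesis that the lot's defect rate is 1% (within specification):
A Type I error is rejecting H₀ when H₀ is true.
Here that means rejecting the lot and scrapping or reworking it when actually the lot's defect rate is 1% (within specification).

A Type I error would mean concluding that the lot's defect rate exceeds 1% when in fact the lot's defect rate is 1% (within specification).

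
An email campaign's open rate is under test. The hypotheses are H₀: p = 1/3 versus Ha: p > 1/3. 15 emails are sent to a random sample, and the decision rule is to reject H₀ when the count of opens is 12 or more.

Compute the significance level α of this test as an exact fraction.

α = P(reject H₀ | H₀ true) = P(X ≥ 12 | p = 1/3), with X ~ Binomial(15, 1/3).
P(X ≥ 12) = Σ_{j=12}^{15} C(15,j)·(1/3)^j·(2/3)^{15-j} = 4091/14348907.

4091/14348907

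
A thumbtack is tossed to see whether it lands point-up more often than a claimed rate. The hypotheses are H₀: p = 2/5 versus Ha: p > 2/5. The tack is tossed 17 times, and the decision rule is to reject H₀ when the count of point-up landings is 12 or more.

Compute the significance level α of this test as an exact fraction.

8082735104/762939453125

α = P(reject H₀ | H₀ true) = P(Y ≥ 12 | p = 2/5), with Y ~ Binomial(17, 2/5).
Summing C(17,j)(2/5)^j(3/5)^{17−j} for j = 12,…,17 gives 8082735104/762939453125.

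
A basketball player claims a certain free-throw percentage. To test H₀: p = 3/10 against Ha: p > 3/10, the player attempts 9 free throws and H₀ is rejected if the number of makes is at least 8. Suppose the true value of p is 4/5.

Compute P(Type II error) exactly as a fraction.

Under the alternative p = 4/5, S ~ Binomial(9, 4/5); β is the probability the test does not reject, P(S < 8).
Equivalently, β = 1 − P(S ≥ 8) = 1101157/1953125.

1101157/1953125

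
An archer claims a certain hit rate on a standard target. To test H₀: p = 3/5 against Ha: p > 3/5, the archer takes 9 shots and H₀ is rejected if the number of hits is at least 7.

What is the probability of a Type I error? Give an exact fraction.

452709/1953125

The Type I error probability is α = P(Y ≥ 7) computed under H₀, where Y ~ Binomial(9, 3/5).
Adding the binomial terms for j = 7 through 9 with p = 3/5 yields 452709/1953125.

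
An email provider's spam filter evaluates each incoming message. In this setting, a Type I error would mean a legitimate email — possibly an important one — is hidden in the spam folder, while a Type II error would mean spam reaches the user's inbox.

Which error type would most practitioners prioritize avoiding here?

Type I error

The Type I consequence (a legitimate email — possibly an important one — is hidden in the spam folder) is more severe than the Type II consequence (spam reaches the user's inbox).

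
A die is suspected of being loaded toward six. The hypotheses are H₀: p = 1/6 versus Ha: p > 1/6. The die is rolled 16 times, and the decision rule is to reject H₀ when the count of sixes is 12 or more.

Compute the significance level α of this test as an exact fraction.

134509/313456656384

Under H₀, X ~ Binomial(16, 1/6), and α = P(X ≥ 12).
Summing C(16,j)(1/6)^j(5/6)^{16−j} for j = 12,…,16 gives 134509/313456656384.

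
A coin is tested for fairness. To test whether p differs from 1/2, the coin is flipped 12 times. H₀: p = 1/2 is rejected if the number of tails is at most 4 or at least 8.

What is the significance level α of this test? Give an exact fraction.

397/1024

Under H₀, S ~ Binomial(12, 1/2); α is the probability of landing in either tail, P(S ≤ 4) + P(S ≥ 8).
The two tails are symmetric, so α = 2·(1 + 12 + 66 + 220 + 495)/2^12 = 1588/4096 = 397/1024.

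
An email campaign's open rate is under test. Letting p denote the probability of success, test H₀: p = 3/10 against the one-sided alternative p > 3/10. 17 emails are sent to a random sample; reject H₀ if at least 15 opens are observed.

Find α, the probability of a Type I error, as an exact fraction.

10087281621/10000000000000000

The Type I error probability is α = P(S ≥ 15) computed under H₀, where S ~ Binomial(17, 3/10).
P(S ≥ 15) = Σ_{j=15}^{17} C(17,j)·(3/10)^j·(7/10)^{17-j} = 10087281621/10000000000000000.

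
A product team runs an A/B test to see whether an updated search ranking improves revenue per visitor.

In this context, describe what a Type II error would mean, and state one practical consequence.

With the conventional null hypothesis that the new design has no effect on revenue per visitor:
A Type II error is failing to reject H₀ when H₀ is false.
Here that means keeping the current design when actually the new design increases revenue per visitor.

A Type II error would mean concluding that the new design has no effect on revenue per visitor (or at least failing to establish that the new design increases revenue per visitor) when in fact the new design increases revenue per visitor. Consequence: a genuinely better design is discarded.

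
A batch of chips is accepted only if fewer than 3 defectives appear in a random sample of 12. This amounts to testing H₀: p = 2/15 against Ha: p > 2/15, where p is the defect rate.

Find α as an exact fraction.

5408352292624/25949267578125

The significance level is the probability, assuming p = 2/15, of seeing 3 or more defectives in 12 draws.
Computing the lower-tail complement: 1 − 20540915285501/25949267578125 = 5408352292624/25949267578125.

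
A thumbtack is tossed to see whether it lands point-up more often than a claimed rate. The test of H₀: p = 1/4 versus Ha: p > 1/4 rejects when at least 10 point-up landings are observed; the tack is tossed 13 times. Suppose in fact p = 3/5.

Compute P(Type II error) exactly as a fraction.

202983472/244140625

β = P(fail to reject H₀ | Ha true) = P(K ≤ 9 | p = 3/5), K ~ Binomial(13, 3/5).
Adding the binomial probabilities P(K=0)+…+P(K=9) at p = 3/5 gives 202983472/244140625.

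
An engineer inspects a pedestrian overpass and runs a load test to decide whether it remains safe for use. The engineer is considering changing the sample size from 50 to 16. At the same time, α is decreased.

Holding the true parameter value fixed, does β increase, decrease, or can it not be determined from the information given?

A smaller sample increases the standard error, so the sampling distributions under H₀ and Ha overlap more. Tightening α shrinks the rejection region. When Ha holds, fewer sample outcomes clear the stricter threshold, so more fall in the acceptance region. Both changes push β in the same direction.

It increases.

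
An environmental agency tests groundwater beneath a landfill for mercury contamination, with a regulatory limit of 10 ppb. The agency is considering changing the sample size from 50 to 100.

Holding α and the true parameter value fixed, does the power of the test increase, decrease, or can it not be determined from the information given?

It increases.

A larger sample reduces the standard error, pulling the sampling distribution under Ha further from the non-rejection region.
Since power = 1 − β and β decreases, power increases.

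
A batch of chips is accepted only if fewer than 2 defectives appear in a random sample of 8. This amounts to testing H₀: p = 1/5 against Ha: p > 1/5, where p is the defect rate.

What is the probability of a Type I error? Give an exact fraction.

Under H₀, S ~ Binomial(8, 1/5); the Type I error rate is P(S ≥ 2).
Via the complement, α = 1 − Σ_{j=0}^{1} C(8,j)(1/5)^j(4/5)^{8-j} = 194017/390625.

194017/390625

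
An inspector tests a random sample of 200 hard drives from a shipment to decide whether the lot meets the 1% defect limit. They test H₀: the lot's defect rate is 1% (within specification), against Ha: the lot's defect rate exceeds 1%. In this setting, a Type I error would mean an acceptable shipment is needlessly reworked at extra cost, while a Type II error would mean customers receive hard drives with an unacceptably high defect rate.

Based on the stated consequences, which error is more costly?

The Type II consequence (customers receive hard drives with an unacceptably high defect rate) is more severe than the Type I consequence (an acceptable shipment is needlessly reworked at extra cost).

Type II error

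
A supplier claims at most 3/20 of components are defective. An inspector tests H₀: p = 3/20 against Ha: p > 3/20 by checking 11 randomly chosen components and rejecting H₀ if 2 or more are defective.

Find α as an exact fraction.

2080006099551/4096000000000

The significance level is the probability, assuming p = 3/20, of seeing 2 or more defectives in 11 draws.
Via the complement, α = 1 − Σ_{j=0}^{1} C(11,j)(3/20)^j(17/20)^{11-j} = 2080006099551/4096000000000.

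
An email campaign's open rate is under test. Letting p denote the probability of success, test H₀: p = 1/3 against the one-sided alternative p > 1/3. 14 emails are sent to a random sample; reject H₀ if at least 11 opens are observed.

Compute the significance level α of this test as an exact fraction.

α = P(reject H₀ | H₀ true) = P(S ≥ 11 | p = 1/3), with S ~ Binomial(14, 1/3).
Adding the binomial terms for j = 11 through 14 with p = 1/3 yields 3305/4782969.

3305/4782969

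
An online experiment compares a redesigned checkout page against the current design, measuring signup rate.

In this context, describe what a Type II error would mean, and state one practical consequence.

A Type II error would mean concluding that the new design has no effect on signup rate (or at least failing to establish that the new design increases signup rate) when in fact the new design increases signup rate. Consequence: a genuinely better design is discarded.

With the conventional null hypothesis that the new design has no effect on signup rate:
A Type II error is failing to reject H₀ when H₀ is false.
Here that means keeping the current design when actually the new design increases signup rate.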